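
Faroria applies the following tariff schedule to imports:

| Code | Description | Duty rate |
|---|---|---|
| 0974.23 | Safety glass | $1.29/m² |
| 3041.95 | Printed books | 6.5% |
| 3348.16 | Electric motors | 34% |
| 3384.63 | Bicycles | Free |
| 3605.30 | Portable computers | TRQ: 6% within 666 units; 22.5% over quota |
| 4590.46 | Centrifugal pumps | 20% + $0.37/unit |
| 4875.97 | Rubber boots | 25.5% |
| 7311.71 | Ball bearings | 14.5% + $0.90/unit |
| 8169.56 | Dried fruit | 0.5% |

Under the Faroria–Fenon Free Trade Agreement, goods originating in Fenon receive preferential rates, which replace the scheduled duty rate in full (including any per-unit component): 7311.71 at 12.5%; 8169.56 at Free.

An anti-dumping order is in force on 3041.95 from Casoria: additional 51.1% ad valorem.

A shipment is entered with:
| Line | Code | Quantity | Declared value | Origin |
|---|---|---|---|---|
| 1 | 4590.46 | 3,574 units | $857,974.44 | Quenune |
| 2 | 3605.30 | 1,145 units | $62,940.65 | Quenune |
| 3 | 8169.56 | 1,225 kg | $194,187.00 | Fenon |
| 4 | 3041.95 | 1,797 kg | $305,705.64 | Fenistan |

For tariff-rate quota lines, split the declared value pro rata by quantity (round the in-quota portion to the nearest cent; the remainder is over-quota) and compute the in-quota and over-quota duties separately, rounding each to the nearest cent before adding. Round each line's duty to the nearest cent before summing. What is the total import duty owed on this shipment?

$200,909.13

Line 1 (4590.46, Quenune, 3,574 units, $857,974.44):
Base rate for 4590.46 is 20% + $0.37/unit.
Duty = $857,974.44 × 20% + 3,574 × $0.37 = $172,917.27.
Line 2 (3605.30, Quenune, 1,145 units, $62,940.65):
Code 3605.30 is under a tariff-rate quota (threshold 666 units). In-quota: 666 units at 6%; over-quota: 479 units at 22.5%.
Pro-rata value split: in-quota = $62,940.65 × 666/1,145 = $36,610.02; over-quota = $62,940.65 − $36,610.02 = $26,330.63.
In-quota duty = $36,610.02 × 6% = $2,196.60. Over-quota duty = $26,330.63 × 22.5% = $5,924.39.
Line duty = $2,196.60 + $5,924.39 = $8,120.99.
Line 3 (8169.56, Fenon, 1,225 kg, $194,187.00):
Base rate for 8169.56 is 0.5%.
Origin Fenon qualifies under the Faroria–Fenon agreement and 8169.56 is covered: preferential rate Free applies instead.
Duty = $194,187.00 × 0% = $0.00.
Line 4 (3041.95, Fenistan, 1,797 kg, $305,705.64):
Base rate for 3041.95 is 6.5%.
The additional-duty order on 3041.95 targets Casoria, not Fenistan; it does not apply.
Duty = $305,705.64 × 6.5% = $19,870.87.
Total = $172,917.27 + $8,120.99 + $0.00 + $19,870.87 = $200,909.13.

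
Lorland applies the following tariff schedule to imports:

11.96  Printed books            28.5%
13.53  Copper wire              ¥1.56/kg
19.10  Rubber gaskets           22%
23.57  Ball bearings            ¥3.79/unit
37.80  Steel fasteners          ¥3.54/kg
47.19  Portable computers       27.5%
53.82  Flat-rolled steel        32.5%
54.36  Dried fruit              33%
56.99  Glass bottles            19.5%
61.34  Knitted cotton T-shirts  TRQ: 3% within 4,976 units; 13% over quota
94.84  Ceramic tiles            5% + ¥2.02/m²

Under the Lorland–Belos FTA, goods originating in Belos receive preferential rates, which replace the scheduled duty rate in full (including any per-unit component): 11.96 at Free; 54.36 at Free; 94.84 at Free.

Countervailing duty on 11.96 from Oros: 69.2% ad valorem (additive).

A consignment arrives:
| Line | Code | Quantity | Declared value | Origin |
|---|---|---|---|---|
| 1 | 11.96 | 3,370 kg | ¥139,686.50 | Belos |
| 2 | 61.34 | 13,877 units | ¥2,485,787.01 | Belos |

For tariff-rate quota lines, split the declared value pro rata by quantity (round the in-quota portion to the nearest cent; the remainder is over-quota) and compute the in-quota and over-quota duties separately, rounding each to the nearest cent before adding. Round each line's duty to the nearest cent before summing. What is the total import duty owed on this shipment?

Line 1 (11.96, Belos, 3,370 kg, ¥139,686.50):
Base rate for 11.96 is 28.5%.
Origin Belos qualifies under the Lorland–Belos agreement and 11.96 is covered: preferential rate Free applies instead.
The additional-duty order on 11.96 targets Oros, not Belos; it does not apply.
Duty = ¥139,686.50 × 0% = ¥0.00.
Line 2 (61.34, Belos, 13,877 units, ¥2,485,787.01):
Code 61.34 is under a tariff-rate quota (threshold 4,976 units). In-quota: 4,976 units at 3%; over-quota: 8,901 units at 13%.
Pro-rata value split: in-quota = ¥2,485,787.01 × 4,976/13,877 = ¥891,350.88; over-quota = ¥2,485,787.01 − ¥891,350.88 = ¥1,594,436.13.
In-quota duty = ¥891,350.88 × 3% = ¥26,740.53. Over-quota duty = ¥1,594,436.13 × 13% = ¥207,276.70.
Line duty = ¥26,740.53 + ¥207,276.70 = ¥234,017.23.
Total = ¥0.00 + ¥234,017.23 = ¥234,017.23.

¥234,017.23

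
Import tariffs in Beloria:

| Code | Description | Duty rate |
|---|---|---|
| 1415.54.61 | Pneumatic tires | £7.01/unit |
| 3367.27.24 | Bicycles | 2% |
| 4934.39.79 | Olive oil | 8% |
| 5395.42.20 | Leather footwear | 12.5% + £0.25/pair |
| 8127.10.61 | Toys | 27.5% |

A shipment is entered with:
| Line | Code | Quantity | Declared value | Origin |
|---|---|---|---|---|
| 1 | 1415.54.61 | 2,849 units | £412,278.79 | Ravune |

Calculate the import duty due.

Line 1 (1415.54.61, Ravune, 2,849 units, £412,278.79):
Base rate for 1415.54.61 is £7.01/unit.
Duty = 2,849 × £7.01 = £19,971.49.

£19,971.49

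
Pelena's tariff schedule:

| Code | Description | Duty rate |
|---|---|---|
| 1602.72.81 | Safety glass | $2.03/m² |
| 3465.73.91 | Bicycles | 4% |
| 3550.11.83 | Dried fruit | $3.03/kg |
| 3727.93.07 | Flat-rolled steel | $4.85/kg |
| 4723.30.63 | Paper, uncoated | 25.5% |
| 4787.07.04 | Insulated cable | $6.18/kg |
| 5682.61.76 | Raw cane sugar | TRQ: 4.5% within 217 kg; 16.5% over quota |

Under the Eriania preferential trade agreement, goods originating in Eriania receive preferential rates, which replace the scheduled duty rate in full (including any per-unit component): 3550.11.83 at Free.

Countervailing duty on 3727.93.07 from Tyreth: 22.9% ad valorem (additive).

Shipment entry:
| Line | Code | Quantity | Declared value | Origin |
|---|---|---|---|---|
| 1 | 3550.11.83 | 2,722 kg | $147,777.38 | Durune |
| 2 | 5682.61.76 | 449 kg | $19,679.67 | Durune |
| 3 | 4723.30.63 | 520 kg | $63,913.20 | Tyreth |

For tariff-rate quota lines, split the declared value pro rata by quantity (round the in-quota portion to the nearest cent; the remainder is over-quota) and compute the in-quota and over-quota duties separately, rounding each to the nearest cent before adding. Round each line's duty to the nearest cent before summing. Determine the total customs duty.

Line 1 (3550.11.83, Durune, 2,722 kg, $147,777.38):
Base rate for 3550.11.83 is $3.03/kg.
3550.11.83 has an FTA preferential rate, but origin Durune is not Eriania; base rate stands.
Duty = 2,722 × $3.03 = $8,247.66.
Line 2 (5682.61.76, Durune, 449 kg, $19,679.67):
Code 5682.61.76 is under a tariff-rate quota (threshold 217 kg). In-quota: 217 kg at 4.5%; over-quota: 232 kg at 16.5%.
Pro-rata value split: in-quota = $19,679.67 × 217/449 = $9,511.11; over-quota = $19,679.67 − $9,511.11 = $10,168.56.
In-quota duty = $9,511.11 × 4.5% = $428.00. Over-quota duty = $10,168.56 × 16.5% = $1,677.81.
Line duty = $428.00 + $1,677.81 = $2,105.81.
Line 3 (4723.30.63, Tyreth, 520 kg, $63,913.20):
Base rate for 4723.30.63 is 25.5%.
Duty = $63,913.20 × 25.5% = $16,297.87.
Total = $8,247.66 + $2,105.81 + $16,297.87 = $26,651.34.

$26,651.34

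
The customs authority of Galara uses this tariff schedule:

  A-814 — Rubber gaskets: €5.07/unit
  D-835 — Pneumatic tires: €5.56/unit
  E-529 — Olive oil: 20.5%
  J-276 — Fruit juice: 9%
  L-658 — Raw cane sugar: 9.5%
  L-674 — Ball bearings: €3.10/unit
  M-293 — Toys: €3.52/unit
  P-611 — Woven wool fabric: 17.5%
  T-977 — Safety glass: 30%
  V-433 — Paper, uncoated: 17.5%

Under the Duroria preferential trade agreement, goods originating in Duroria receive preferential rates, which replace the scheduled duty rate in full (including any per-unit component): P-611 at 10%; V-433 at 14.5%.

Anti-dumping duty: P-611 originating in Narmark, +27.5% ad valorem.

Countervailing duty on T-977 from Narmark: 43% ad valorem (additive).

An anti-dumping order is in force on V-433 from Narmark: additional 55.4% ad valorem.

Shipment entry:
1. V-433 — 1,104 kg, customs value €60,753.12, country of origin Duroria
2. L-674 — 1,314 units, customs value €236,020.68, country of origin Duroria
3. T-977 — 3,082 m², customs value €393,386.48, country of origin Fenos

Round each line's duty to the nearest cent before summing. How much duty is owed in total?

Line 1 (V-433, Duroria, 1,104 kg, €60,753.12):
Base rate for V-433 is 17.5%.
Origin Duroria qualifies under the Galara–Duroria agreement and V-433 is covered: preferential rate 14.5% applies instead.
The additional-duty order on V-433 targets Narmark, not Duroria; it does not apply.
Duty = €60,753.12 × 14.5% = €8,809.20.
Line 2 (L-674, Duroria, 1,314 units, €236,020.68):
Base rate for L-674 is €3.10/unit.
Origin Duroria is the FTA partner but L-674 is not on the preference list; base rate stands.
Duty = 1,314 × €3.10 = €4,073.40.
Line 3 (T-977, Fenos, 3,082 m², €393,386.48):
Base rate for T-977 is 30%.
The additional-duty order on T-977 targets Narmark, not Fenos; it does not apply.
Duty = €393,386.48 × 30% = €118,015.94.
Total = €8,809.20 + €4,073.40 + €118,015.94 = €130,898.54.

€130,898.54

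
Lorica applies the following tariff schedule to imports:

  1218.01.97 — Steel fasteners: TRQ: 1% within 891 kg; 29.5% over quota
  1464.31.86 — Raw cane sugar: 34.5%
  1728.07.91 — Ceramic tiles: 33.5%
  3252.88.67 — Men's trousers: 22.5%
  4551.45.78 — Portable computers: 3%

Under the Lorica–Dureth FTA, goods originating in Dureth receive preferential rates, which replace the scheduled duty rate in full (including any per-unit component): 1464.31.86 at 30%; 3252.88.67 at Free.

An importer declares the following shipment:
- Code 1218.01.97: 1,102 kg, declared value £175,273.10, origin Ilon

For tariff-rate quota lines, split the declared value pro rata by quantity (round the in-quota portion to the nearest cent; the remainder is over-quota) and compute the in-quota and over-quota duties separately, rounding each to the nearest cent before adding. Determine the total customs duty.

£11,317.21

Line 1 (1218.01.97, Ilon, 1,102 kg, £175,273.10):
Code 1218.01.97 is under a tariff-rate quota (threshold 891 kg). In-quota: 891 kg at 1%; over-quota: 211 kg at 29.5%.
Pro-rata value split: in-quota = £175,273.10 × 891/1,102 = £141,713.55; over-quota = £175,273.10 − £141,713.55 = £33,559.55.
In-quota duty = £141,713.55 × 1% = £1,417.14. Over-quota duty = £33,559.55 × 29.5% = £9,900.07.
Line duty = £1,417.14 + £9,900.07 = £11,317.21.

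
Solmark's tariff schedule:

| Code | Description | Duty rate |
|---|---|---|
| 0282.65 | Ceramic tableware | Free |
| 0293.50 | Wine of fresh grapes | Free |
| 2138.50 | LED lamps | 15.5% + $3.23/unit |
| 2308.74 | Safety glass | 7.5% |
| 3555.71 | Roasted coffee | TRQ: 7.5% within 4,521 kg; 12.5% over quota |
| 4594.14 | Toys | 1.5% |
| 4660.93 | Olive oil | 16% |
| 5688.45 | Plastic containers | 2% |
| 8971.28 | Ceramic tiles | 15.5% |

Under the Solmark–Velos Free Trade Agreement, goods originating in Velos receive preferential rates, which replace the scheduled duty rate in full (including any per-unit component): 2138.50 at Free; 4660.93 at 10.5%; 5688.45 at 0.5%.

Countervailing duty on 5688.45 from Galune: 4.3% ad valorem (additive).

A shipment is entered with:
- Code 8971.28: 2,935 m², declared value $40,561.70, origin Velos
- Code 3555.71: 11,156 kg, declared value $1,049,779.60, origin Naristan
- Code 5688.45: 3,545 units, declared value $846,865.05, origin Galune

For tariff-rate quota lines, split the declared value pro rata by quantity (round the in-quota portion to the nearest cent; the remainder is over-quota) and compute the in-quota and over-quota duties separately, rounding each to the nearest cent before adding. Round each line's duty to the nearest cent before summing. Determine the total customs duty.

Line 1 (8971.28, Velos, 2,935 m², $40,561.70):
Base rate for 8971.28 is 15.5%.
Origin Velos is the FTA partner but 8971.28 is not on the preference list; base rate stands.
Duty = $40,561.70 × 15.5% = $6,287.06.
Line 2 (3555.71, Naristan, 11,156 kg, $1,049,779.60):
Code 3555.71 is under a tariff-rate quota (threshold 4,521 kg). In-quota: 4,521 kg at 7.5%; over-quota: 6,635 kg at 12.5%.
Pro-rata value split: in-quota = $1,049,779.60 × 4,521/11,156 = $425,426.10; over-quota = $1,049,779.60 − $425,426.10 = $624,353.50.
In-quota duty = $425,426.10 × 7.5% = $31,906.96. Over-quota duty = $624,353.50 × 12.5% = $78,044.19.
Line duty = $31,906.96 + $78,044.19 = $109,951.15.
Line 3 (5688.45, Galune, 3,545 units, $846,865.05):
Base rate for 5688.45 is 2%.
5688.45 has an FTA preferential rate, but origin Galune is not Velos; base rate stands.
Additional duty on 5688.45 from Galune: +4.3%. Applied ad valorem rate: 2% + 4.3% = 6.3%.
Duty = $846,865.05 × 6.3% = $53,352.50.
Total = $6,287.06 + $109,951.15 + $53,352.50 = $169,590.71.

$169,590.71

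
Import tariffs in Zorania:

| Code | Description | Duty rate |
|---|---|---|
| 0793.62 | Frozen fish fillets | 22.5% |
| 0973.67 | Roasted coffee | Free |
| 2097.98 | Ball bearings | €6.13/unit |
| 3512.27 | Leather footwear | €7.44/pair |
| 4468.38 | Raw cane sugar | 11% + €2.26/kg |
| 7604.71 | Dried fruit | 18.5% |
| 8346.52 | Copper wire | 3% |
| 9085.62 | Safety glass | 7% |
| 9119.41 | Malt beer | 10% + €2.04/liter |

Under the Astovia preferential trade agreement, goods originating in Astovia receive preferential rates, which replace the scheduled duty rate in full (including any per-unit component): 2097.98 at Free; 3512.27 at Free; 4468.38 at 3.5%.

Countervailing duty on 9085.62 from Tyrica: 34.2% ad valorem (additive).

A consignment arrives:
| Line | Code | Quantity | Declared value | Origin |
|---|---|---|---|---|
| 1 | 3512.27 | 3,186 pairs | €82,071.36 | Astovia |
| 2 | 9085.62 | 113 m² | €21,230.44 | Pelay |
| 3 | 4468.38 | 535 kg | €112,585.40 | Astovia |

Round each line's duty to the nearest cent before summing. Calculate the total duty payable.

Line 1 (3512.27, Astovia, 3,186 pairs, €82,071.36):
Base rate for 3512.27 is €7.44/pair.
Origin Astovia qualifies under the Zorania–Astovia agreement and 3512.27 is covered: preferential rate Free applies instead.
Duty = €82,071.36 × 0% = €0.00.
Line 2 (9085.62, Pelay, 113 m², €21,230.44):
Base rate for 9085.62 is 7%.
The additional-duty order on 9085.62 targets Tyrica, not Pelay; it does not apply.
Duty = €21,230.44 × 7% = €1,486.13.
Line 3 (4468.38, Astovia, 535 kg, €112,585.40):
Base rate for 4468.38 is 11% + €2.26/kg.
Origin Astovia qualifies under the Zorania–Astovia agreement and 4468.38 is covered: preferential rate 3.5% applies instead.
Duty = €112,585.40 × 3.5% = €3,940.49.
Total = €0.00 + €1,486.13 + €3,940.49 = €5,426.62.

€5,426.62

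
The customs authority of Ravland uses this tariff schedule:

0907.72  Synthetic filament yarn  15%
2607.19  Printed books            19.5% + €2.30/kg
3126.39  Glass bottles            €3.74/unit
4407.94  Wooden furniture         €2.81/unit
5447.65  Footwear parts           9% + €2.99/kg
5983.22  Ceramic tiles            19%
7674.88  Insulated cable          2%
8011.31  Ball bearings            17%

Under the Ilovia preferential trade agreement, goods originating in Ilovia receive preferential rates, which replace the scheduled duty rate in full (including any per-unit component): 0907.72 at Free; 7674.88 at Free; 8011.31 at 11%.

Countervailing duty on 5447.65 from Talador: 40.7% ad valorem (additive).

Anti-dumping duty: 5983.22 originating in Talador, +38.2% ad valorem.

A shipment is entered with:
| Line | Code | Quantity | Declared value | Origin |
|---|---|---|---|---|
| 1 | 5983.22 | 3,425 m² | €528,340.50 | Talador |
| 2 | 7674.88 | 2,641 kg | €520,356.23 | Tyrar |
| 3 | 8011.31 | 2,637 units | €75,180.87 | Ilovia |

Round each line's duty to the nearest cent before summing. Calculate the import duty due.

€320,887.79

Line 1 (5983.22, Talador, 3,425 m², €528,340.50):
Base rate for 5983.22 is 19%.
Additional duty on 5983.22 from Talador: +38.2%. Applied ad valorem rate: 19% + 38.2% = 57.2%.
Duty = €528,340.50 × 57.2% = €302,210.77.
Line 2 (7674.88, Tyrar, 2,641 kg, €520,356.23):
Base rate for 7674.88 is 2%.
7674.88 has an FTA preferential rate, but origin Tyrar is not Ilovia; base rate stands.
Duty = €520,356.23 × 2% = €10,407.12.
Line 3 (8011.31, Ilovia, 2,637 units, €75,180.87):
Base rate for 8011.31 is 17%.
Origin Ilovia qualifies under the Ravland–Ilovia agreement and 8011.31 is covered: preferential rate 11% applies instead.
Duty = €75,180.87 × 11% = €8,269.90.
Total = €302,210.77 + €10,407.12 + €8,269.90 = €320,887.79.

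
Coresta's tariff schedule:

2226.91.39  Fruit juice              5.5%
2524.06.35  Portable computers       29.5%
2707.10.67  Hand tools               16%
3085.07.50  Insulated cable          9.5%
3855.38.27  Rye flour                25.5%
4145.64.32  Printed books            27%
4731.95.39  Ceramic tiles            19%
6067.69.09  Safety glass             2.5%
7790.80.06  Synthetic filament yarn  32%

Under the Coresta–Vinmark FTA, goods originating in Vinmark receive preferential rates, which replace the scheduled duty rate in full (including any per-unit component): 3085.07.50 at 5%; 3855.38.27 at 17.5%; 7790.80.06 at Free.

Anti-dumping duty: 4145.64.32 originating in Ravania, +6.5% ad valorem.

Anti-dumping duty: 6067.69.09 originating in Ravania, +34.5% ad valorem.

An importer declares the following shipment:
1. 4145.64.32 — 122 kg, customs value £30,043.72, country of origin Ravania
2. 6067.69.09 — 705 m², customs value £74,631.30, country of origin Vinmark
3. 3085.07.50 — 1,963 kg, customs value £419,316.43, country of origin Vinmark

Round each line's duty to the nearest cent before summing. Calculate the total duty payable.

Line 1 (4145.64.32, Ravania, 122 kg, £30,043.72):
Base rate for 4145.64.32 is 27%.
Additional duty on 4145.64.32 from Ravania: +6.5%. Applied ad valorem rate: 27% + 6.5% = 33.5%.
Duty = £30,043.72 × 33.5% = £10,064.65.
Line 2 (6067.69.09, Vinmark, 705 m², £74,631.30):
Base rate for 6067.69.09 is 2.5%.
Origin Vinmark is the FTA partner but 6067.69.09 is not on the preference list; base rate stands.
The additional-duty order on 6067.69.09 targets Ravania, not Vinmark; it does not apply.
Duty = £74,631.30 × 2.5% = £1,865.78.
Line 3 (3085.07.50, Vinmark, 1,963 kg, £419,316.43):
Base rate for 3085.07.50 is 9.5%.
Origin Vinmark qualifies under the Coresta–Vinmark agreement and 3085.07.50 is covered: preferential rate 5% applies instead.
Duty = £419,316.43 × 5% = £20,965.82.
Total = £10,064.65 + £1,865.78 + £20,965.82 = £32,896.25.

£32,896.25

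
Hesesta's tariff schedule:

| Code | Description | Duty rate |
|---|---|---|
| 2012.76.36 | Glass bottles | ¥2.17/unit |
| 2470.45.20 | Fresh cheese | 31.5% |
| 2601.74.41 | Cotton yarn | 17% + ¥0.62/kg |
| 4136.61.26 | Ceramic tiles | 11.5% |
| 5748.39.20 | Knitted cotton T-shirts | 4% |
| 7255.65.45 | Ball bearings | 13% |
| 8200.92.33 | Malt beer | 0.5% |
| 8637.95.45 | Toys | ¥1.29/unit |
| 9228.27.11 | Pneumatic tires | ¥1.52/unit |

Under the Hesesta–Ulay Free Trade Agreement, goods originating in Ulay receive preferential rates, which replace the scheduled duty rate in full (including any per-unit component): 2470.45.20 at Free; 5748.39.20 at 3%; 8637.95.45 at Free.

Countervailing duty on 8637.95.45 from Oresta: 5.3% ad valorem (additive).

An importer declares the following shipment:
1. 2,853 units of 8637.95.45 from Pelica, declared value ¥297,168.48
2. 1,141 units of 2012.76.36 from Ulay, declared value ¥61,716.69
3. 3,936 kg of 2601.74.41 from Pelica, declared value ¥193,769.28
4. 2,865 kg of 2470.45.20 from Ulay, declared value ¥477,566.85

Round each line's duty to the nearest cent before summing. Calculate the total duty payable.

Line 1 (8637.95.45, Pelica, 2,853 units, ¥297,168.48):
Base rate for 8637.95.45 is ¥1.29/unit.
8637.95.45 has an FTA preferential rate, but origin Pelica is not Ulay; base rate stands.
The additional-duty order on 8637.95.45 targets Oresta, not Pelica; it does not apply.
Duty = 2,853 × ¥1.29 = ¥3,680.37.
Line 2 (2012.76.36, Ulay, 1,141 units, ¥61,716.69):
Base rate for 2012.76.36 is ¥2.17/unit.
Origin Ulay is the FTA partner but 2012.76.36 is not on the preference list; base rate stands.
Duty = 1,141 × ¥2.17 = ¥2,475.97.
Line 3 (2601.74.41, Pelica, 3,936 kg, ¥193,769.28):
Base rate for 2601.74.41 is 17% + ¥0.62/kg.
Duty = ¥193,769.28 × 17% + 3,936 × ¥0.62 = ¥35,381.10.
Line 4 (2470.45.20, Ulay, 2,865 kg, ¥477,566.85):
Base rate for 2470.45.20 is 31.5%.
Origin Ulay qualifies under the Hesesta–Ulay agreement and 2470.45.20 is covered: preferential rate Free applies instead.
Duty = ¥477,566.85 × 0% = ¥0.00.
Total = ¥3,680.37 + ¥2,475.97 + ¥35,381.10 + ¥0.00 = ¥41,537.44.

¥41,537.44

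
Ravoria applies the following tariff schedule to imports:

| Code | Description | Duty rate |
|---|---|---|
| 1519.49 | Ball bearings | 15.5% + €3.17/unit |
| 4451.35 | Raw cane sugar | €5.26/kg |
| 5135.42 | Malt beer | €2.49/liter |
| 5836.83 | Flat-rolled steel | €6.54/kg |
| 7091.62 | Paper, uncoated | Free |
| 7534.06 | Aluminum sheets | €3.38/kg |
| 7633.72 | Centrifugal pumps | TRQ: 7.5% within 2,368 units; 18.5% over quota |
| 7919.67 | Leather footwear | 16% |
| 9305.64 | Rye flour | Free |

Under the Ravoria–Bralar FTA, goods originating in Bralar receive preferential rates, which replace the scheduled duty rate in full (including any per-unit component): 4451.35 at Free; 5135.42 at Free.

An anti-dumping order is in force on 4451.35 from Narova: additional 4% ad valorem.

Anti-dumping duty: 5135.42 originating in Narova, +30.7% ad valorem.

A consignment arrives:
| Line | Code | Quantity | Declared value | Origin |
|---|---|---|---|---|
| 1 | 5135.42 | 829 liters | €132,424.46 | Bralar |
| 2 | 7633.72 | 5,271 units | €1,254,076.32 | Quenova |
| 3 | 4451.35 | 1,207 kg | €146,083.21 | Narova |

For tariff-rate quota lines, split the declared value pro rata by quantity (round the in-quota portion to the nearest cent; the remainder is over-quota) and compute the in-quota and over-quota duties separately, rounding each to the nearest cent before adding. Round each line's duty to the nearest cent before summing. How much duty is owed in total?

€182,222.87

Line 1 (5135.42, Bralar, 829 liters, €132,424.46):
Base rate for 5135.42 is €2.49/liter.
Origin Bralar qualifies under the Ravoria–Bralar agreement and 5135.42 is covered: preferential rate Free applies instead.
The additional-duty order on 5135.42 targets Narova, not Bralar; it does not apply.
Duty = €132,424.46 × 0% = €0.00.
Line 2 (7633.72, Quenova, 5,271 units, €1,254,076.32):
Code 7633.72 is under a tariff-rate quota (threshold 2,368 units). In-quota: 2,368 units at 7.5%; over-quota: 2,903 units at 18.5%.
Pro-rata value split: in-quota = €1,254,076.32 × 2,368/5,271 = €563,394.56; over-quota = €1,254,076.32 − €563,394.56 = €690,681.76.
In-quota duty = €563,394.56 × 7.5% = €42,254.59. Over-quota duty = €690,681.76 × 18.5% = €127,776.13.
Line duty = €42,254.59 + €127,776.13 = €170,030.72.
Line 3 (4451.35, Narova, 1,207 kg, €146,083.21):
Base rate for 4451.35 is €5.26/kg.
4451.35 has an FTA preferential rate, but origin Narova is not Bralar; base rate stands.
Additional duty on 4451.35 from Narova: +4% ad valorem. Applied ad valorem rate = 4%.
Duty = €146,083.21 × 4% + 1,207 × €5.26 = €12,192.15.
Total = €0.00 + €170,030.72 + €12,192.15 = €182,222.87.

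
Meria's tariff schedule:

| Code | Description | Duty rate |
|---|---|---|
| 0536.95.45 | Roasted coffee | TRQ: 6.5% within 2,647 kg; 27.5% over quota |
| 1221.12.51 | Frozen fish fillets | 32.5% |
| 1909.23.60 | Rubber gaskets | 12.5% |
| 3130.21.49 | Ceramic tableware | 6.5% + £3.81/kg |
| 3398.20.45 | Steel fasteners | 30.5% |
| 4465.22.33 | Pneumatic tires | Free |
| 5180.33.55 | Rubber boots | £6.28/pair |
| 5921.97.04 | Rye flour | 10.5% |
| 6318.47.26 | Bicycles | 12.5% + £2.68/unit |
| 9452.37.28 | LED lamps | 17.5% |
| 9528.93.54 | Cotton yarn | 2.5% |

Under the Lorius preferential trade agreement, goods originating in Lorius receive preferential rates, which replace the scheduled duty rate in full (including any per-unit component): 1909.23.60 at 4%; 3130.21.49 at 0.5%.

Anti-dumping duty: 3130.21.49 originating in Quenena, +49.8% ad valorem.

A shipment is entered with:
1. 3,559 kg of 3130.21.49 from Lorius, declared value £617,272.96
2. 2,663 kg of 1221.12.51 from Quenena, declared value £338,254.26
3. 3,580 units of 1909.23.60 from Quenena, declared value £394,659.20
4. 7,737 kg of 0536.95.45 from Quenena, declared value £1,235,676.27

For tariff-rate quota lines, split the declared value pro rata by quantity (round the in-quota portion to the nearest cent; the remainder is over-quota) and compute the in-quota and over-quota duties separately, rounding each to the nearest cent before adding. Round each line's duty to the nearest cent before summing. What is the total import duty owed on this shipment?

Line 1 (3130.21.49, Lorius, 3,559 kg, £617,272.96):
Base rate for 3130.21.49 is 6.5% + £3.81/kg.
Origin Lorius qualifies under the Meria–Lorius agreement and 3130.21.49 is covered: preferential rate 0.5% applies instead.
The additional-duty order on 3130.21.49 targets Quenena, not Lorius; it does not apply.
Duty = £617,272.96 × 0.5% = £3,086.36.
Line 2 (1221.12.51, Quenena, 2,663 kg, £338,254.26):
Base rate for 1221.12.51 is 32.5%.
Duty = £338,254.26 × 32.5% = £109,932.63.
Line 3 (1909.23.60, Quenena, 3,580 units, £394,659.20):
Base rate for 1909.23.60 is 12.5%.
1909.23.60 has an FTA preferential rate, but origin Quenena is not Lorius; base rate stands.
Duty = £394,659.20 × 12.5% = £49,332.40.
Line 4 (0536.95.45, Quenena, 7,737 kg, £1,235,676.27):
Code 0536.95.45 is under a tariff-rate quota (threshold 2,647 kg). In-quota: 2,647 kg at 6.5%; over-quota: 5,090 kg at 27.5%.
Pro-rata value split: in-quota = £1,235,676.27 × 2,647/7,737 = £422,752.37; over-quota = £1,235,676.27 − £422,752.37 = £812,923.90.
In-quota duty = £422,752.37 × 6.5% = £27,478.90. Over-quota duty = £812,923.90 × 27.5% = £223,554.07.
Line duty = £27,478.90 + £223,554.07 = £251,032.97.
Total = £3,086.36 + £109,932.63 + £49,332.40 + £251,032.97 = £413,384.36.

£413,384.36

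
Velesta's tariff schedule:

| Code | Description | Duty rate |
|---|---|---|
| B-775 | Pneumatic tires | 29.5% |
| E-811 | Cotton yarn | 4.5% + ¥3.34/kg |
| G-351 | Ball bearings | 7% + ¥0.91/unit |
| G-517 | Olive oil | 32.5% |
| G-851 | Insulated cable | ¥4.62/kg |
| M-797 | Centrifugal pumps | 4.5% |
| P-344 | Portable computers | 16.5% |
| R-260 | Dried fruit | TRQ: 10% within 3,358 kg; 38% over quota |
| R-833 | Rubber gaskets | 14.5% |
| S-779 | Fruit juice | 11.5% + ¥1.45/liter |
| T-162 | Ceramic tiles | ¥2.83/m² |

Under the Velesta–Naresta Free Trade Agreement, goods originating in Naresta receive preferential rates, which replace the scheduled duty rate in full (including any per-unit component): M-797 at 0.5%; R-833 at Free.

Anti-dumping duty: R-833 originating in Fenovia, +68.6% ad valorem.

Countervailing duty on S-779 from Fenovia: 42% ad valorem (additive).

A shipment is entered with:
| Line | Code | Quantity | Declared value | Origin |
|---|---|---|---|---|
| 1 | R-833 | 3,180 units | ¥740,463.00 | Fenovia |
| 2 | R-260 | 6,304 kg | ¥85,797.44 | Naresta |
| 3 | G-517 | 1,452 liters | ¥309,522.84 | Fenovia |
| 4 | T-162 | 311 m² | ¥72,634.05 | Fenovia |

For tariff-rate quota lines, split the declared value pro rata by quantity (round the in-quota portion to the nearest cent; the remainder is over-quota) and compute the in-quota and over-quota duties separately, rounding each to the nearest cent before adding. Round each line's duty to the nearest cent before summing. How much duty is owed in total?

Line 1 (R-833, Fenovia, 3,180 units, ¥740,463.00):
Base rate for R-833 is 14.5%.
R-833 has an FTA preferential rate, but origin Fenovia is not Naresta; base rate stands.
Additional duty on R-833 from Fenovia: +68.6%. Applied ad valorem rate: 14.5% + 68.6% = 83.1%.
Duty = ¥740,463.00 × 83.1% = ¥615,324.75.
Line 2 (R-260, Naresta, 6,304 kg, ¥85,797.44):
Code R-260 is under a tariff-rate quota (threshold 3,358 kg). In-quota: 3,358 kg at 10%; over-quota: 2,946 kg at 38%.
Pro-rata value split: in-quota = ¥85,797.44 × 3,358/6,304 = ¥45,702.38; over-quota = ¥85,797.44 − ¥45,702.38 = ¥40,095.06.
In-quota duty = ¥45,702.38 × 10% = ¥4,570.24. Over-quota duty = ¥40,095.06 × 38% = ¥15,236.12.
Line duty = ¥4,570.24 + ¥15,236.12 = ¥19,806.36.
Line 3 (G-517, Fenovia, 1,452 liters, ¥309,522.84):
Base rate for G-517 is 32.5%.
Duty = ¥309,522.84 × 32.5% = ¥100,594.92.
Line 4 (T-162, Fenovia, 311 m², ¥72,634.05):
Base rate for T-162 is ¥2.83/m².
Duty = 311 × ¥2.83 = ¥880.13.
Total = ¥615,324.75 + ¥19,806.36 + ¥100,594.92 + ¥880.13 = ¥736,606.16.

¥736,606.16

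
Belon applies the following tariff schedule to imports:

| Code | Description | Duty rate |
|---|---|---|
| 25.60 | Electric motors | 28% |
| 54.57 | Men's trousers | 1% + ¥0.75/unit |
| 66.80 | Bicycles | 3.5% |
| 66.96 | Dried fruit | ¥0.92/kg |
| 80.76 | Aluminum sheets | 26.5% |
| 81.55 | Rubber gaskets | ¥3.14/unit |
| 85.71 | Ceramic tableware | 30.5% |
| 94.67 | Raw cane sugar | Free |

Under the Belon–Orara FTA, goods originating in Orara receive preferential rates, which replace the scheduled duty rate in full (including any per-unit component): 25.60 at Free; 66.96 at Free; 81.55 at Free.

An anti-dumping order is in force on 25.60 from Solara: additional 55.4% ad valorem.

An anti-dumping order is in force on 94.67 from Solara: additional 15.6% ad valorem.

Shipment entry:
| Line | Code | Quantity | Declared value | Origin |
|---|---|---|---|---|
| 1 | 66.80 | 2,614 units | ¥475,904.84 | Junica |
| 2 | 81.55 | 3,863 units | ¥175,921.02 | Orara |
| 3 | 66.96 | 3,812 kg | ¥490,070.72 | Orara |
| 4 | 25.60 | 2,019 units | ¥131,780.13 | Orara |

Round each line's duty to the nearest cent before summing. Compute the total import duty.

¥16,656.67

Line 1 (66.80, Junica, 2,614 units, ¥475,904.84):
Base rate for 66.80 is 3.5%.
Duty = ¥475,904.84 × 3.5% = ¥16,656.67.
Line 2 (81.55, Orara, 3,863 units, ¥175,921.02):
Base rate for 81.55 is ¥3.14/unit.
Origin Orara qualifies under the Belon–Orara agreement and 81.55 is covered: preferential rate Free applies instead.
Duty = ¥175,921.02 × 0% = ¥0.00.
Line 3 (66.96, Orara, 3,812 kg, ¥490,070.72):
Base rate for 66.96 is ¥0.92/kg.
Origin Orara qualifies under the Belon–Orara agreement and 66.96 is covered: preferential rate Free applies instead.
Duty = ¥490,070.72 × 0% = ¥0.00.
Line 4 (25.60, Orara, 2,019 units, ¥131,780.13):
Base rate for 25.60 is 28%.
Origin Orara qualifies under the Belon–Orara agreement and 25.60 is covered: preferential rate Free applies instead.
The additional-duty order on 25.60 targets Solara, not Orara; it does not apply.
Duty = ¥131,780.13 × 0% = ¥0.00.
Total = ¥16,656.67 + ¥0.00 + ¥0.00 + ¥0.00 = ¥16,656.67.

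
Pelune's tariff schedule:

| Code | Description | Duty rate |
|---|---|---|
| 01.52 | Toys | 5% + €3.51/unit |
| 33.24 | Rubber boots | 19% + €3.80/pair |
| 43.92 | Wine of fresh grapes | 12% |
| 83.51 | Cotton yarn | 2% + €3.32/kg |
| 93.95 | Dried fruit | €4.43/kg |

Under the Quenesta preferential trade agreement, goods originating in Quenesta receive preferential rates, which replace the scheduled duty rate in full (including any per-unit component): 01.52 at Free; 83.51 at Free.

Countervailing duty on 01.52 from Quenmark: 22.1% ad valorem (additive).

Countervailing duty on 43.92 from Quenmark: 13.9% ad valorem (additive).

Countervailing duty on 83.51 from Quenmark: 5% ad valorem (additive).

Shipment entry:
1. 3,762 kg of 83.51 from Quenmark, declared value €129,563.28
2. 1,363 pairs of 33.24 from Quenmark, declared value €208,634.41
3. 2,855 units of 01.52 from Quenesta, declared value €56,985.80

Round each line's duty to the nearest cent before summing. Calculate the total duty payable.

Line 1 (83.51, Quenmark, 3,762 kg, €129,563.28):
Base rate for 83.51 is 2% + €3.32/kg.
83.51 has an FTA preferential rate, but origin Quenmark is not Quenesta; base rate stands.
Additional duty on 83.51 from Quenmark: +5%. Applied ad valorem rate: 2% + 5% = 7%.
Duty = €129,563.28 × 7% + 3,762 × €3.32 = €21,559.27.
Line 2 (33.24, Quenmark, 1,363 pairs, €208,634.41):
Base rate for 33.24 is 19% + €3.80/pair.
Duty = €208,634.41 × 19% + 1,363 × €3.80 = €44,819.94.
Line 3 (01.52, Quenesta, 2,855 units, €56,985.80):
Base rate for 01.52 is 5% + €3.51/unit.
Origin Quenesta qualifies under the Pelune–Quenesta agreement and 01.52 is covered: preferential rate Free applies instead.
The additional-duty order on 01.52 targets Quenmark, not Quenesta; it does not apply.
Duty = €56,985.80 × 0% = €0.00.
Total = €21,559.27 + €44,819.94 + €0.00 = €66,379.21.

€66,379.21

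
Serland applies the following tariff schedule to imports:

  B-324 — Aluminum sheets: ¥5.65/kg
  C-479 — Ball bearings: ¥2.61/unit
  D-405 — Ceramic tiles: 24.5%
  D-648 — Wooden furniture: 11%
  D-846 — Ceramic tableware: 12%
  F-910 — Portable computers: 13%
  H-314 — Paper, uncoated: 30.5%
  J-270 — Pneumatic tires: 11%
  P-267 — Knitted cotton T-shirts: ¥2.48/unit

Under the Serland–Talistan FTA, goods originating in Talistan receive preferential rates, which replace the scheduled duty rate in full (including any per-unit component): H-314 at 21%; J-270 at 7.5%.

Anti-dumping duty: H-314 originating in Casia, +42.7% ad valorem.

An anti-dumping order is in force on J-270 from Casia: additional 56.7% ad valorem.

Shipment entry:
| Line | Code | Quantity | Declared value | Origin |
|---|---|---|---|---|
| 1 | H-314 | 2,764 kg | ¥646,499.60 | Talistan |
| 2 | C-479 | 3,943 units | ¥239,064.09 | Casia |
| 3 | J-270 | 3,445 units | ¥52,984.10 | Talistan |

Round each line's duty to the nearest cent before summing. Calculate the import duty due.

¥150,029.96

Line 1 (H-314, Talistan, 2,764 kg, ¥646,499.60):
Base rate for H-314 is 30.5%.
Origin Talistan qualifies under the Serland–Talistan agreement and H-314 is covered: preferential rate 21% applies instead.
The additional-duty order on H-314 targets Casia, not Talistan; it does not apply.
Duty = ¥646,499.60 × 21% = ¥135,764.92.
Line 2 (C-479, Casia, 3,943 units, ¥239,064.09):
Base rate for C-479 is ¥2.61/unit.
Duty = 3,943 × ¥2.61 = ¥10,291.23.
Line 3 (J-270, Talistan, 3,445 units, ¥52,984.10):
Base rate for J-270 is 11%.
Origin Talistan qualifies under the Serland–Talistan agreement and J-270 is covered: preferential rate 7.5% applies instead.
The additional-duty order on J-270 targets Casia, not Talistan; it does not apply.
Duty = ¥52,984.10 × 7.5% = ¥3,973.81.
Total = ¥135,764.92 + ¥10,291.23 + ¥3,973.81 = ¥150,029.96.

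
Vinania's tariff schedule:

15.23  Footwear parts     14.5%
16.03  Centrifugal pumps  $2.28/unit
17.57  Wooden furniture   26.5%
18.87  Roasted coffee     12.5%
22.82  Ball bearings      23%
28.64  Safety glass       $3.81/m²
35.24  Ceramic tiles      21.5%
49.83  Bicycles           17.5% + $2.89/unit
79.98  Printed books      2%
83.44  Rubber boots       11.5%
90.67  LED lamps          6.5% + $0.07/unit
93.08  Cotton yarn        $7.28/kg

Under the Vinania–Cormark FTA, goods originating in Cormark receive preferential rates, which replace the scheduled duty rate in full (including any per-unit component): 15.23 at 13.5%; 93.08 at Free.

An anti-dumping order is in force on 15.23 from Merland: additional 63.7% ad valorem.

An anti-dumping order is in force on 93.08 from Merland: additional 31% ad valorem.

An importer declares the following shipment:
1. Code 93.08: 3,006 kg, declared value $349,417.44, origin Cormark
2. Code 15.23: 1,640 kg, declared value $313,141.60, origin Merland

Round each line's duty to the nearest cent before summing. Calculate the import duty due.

Line 1 (93.08, Cormark, 3,006 kg, $349,417.44):
Base rate for 93.08 is $7.28/kg.
Origin Cormark qualifies under the Vinania–Cormark agreement and 93.08 is covered: preferential rate Free applies instead.
The additional-duty order on 93.08 targets Merland, not Cormark; it does not apply.
Duty = $349,417.44 × 0% = $0.00.
Line 2 (15.23, Merland, 1,640 kg, $313,141.60):
Base rate for 15.23 is 14.5%.
15.23 has an FTA preferential rate, but origin Merland is not Cormark; base rate stands.
Additional duty on 15.23 from Merland: +63.7%. Applied ad valorem rate: 14.5% + 63.7% = 78.2%.
Duty = $313,141.60 × 78.2% = $244,876.73.
Total = $0.00 + $244,876.73 = $244,876.73.

$244,876.73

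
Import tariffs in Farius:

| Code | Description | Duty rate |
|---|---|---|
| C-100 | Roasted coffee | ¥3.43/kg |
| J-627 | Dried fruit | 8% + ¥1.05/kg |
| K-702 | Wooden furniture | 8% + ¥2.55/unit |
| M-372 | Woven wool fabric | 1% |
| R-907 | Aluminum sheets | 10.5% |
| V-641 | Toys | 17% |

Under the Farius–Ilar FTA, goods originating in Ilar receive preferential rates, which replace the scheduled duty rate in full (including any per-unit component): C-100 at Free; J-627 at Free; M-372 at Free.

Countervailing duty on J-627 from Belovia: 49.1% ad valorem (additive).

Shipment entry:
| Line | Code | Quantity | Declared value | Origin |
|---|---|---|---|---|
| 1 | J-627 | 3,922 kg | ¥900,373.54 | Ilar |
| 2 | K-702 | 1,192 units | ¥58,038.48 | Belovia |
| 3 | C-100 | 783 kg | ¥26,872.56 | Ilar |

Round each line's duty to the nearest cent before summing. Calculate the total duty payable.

¥7,682.68

Line 1 (J-627, Ilar, 3,922 kg, ¥900,373.54):
Base rate for J-627 is 8% + ¥1.05/kg.
Origin Ilar qualifies under the Farius–Ilar agreement and J-627 is covered: preferential rate Free applies instead.
The additional-duty order on J-627 targets Belovia, not Ilar; it does not apply.
Duty = ¥900,373.54 × 0% = ¥0.00.
Line 2 (K-702, Belovia, 1,192 units, ¥58,038.48):
Base rate for K-702 is 8% + ¥2.55/unit.
Duty = ¥58,038.48 × 8% + 1,192 × ¥2.55 = ¥7,682.68.
Line 3 (C-100, Ilar, 783 kg, ¥26,872.56):
Base rate for C-100 is ¥3.43/kg.
Origin Ilar qualifies under the Farius–Ilar agreement and C-100 is covered: preferential rate Free applies instead.
Duty = ¥26,872.56 × 0% = ¥0.00.
Total = ¥0.00 + ¥7,682.68 + ¥0.00 = ¥7,682.68.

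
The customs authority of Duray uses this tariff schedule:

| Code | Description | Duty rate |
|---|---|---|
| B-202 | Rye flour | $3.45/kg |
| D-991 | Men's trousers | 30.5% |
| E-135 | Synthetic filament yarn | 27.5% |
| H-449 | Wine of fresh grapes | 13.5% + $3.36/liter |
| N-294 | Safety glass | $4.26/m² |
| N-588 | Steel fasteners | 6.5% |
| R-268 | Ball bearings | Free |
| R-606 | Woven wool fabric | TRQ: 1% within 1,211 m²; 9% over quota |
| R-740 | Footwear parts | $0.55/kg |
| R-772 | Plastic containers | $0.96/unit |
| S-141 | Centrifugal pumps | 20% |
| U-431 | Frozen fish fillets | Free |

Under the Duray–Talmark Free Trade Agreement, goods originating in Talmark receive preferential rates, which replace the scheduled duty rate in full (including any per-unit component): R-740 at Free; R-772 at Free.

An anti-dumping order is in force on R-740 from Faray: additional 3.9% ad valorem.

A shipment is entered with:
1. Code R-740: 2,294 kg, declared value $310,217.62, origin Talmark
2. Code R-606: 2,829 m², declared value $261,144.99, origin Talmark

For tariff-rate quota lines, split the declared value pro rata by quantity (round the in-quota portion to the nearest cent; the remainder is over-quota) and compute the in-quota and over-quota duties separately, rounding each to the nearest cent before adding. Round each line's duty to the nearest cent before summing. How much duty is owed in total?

Line 1 (R-740, Talmark, 2,294 kg, $310,217.62):
Base rate for R-740 is $0.55/kg.
Origin Talmark qualifies under the Duray–Talmark agreement and R-740 is covered: preferential rate Free applies instead.
The additional-duty order on R-740 targets Faray, not Talmark; it does not apply.
Duty = $310,217.62 × 0% = $0.00.
Line 2 (R-606, Talmark, 2,829 m², $261,144.99):
Code R-606 is under a tariff-rate quota (threshold 1,211 m²). In-quota: 1,211 m² at 1%; over-quota: 1,618 m² at 9%.
Pro-rata value split: in-quota = $261,144.99 × 1,211/2,829 = $111,787.41; over-quota = $261,144.99 − $111,787.41 = $149,357.58.
In-quota duty = $111,787.41 × 1% = $1,117.87. Over-quota duty = $149,357.58 × 9% = $13,442.18.
Line duty = $1,117.87 + $13,442.18 = $14,560.05.
Total = $0.00 + $14,560.05 = $14,560.05.

$14,560.05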